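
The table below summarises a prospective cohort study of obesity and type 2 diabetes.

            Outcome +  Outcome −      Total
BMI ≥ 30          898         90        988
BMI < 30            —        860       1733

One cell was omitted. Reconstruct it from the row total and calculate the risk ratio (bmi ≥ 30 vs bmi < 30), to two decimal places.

1.80

The missing cell is in the unexposed row: 1733 − 860 = 873.
So a = 898, b = 90, c = 873, d = 860.
RR = [a/(a+b)] / [c/(c+d)] = (898/988) / (873/1733) = 0.90891/0.50375 = 1.80428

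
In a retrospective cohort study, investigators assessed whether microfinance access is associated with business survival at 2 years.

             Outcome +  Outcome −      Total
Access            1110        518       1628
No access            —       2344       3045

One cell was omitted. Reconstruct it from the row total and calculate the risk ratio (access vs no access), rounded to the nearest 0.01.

The missing cell is in the unexposed row: 3045 − 2344 = 701.
So a = 1110, b = 518, c = 701, d = 2344.
RR = [a/(a+b)] / [c/(c+d)] = (1110/1628) / (701/3045) = 0.68182/0.23021 = 2.96168

2.96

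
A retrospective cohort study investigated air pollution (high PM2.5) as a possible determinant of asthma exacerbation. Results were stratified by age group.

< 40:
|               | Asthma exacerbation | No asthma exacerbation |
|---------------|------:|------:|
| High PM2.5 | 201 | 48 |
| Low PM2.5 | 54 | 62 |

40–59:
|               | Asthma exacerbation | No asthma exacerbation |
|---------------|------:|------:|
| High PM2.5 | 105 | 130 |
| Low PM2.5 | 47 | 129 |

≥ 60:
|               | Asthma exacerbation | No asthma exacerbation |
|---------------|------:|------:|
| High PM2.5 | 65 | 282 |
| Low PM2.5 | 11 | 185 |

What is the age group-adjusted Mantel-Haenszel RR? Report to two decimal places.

1.87

RR_MH = Σ(aᵢ·n₀ᵢ/nᵢ) / Σ(cᵢ·n₁ᵢ/nᵢ), with n₁ᵢ = aᵢ+bᵢ (exposed), n₀ᵢ = cᵢ+dᵢ (unexposed), nᵢ = n₁ᵢ+n₀ᵢ.
Stratum 1 (< 40): n₁ = 249, n₀ = 116, n = 365; a·n₀/n = 201·116/365 = 63.8795; c·n₁/n = 54·249/365 = 36.8384
Stratum 2 (40–59): n₁ = 235, n₀ = 176, n = 411; a·n₀/n = 105·176/411 = 44.9635; c·n₁/n = 47·235/411 = 26.8735
Stratum 3 (≥ 60): n₁ = 347, n₀ = 196, n = 543; a·n₀/n = 65·196/543 = 23.4622; c·n₁/n = 11·347/543 = 7.0295
RR_MH = (63.8795 + 44.9635 + 23.4622) / (36.8384 + 26.8735 + 7.0295) = 132.3052 / 70.7413 = 1.87027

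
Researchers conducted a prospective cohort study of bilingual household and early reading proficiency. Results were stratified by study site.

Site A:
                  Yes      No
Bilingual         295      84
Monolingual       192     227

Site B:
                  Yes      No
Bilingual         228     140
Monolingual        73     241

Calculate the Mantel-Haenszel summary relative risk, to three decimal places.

1.990

RR_MH = Σ(aᵢ·n₀ᵢ/nᵢ) / Σ(cᵢ·n₁ᵢ/nᵢ), with n₁ᵢ = aᵢ+bᵢ (exposed), n₀ᵢ = cᵢ+dᵢ (unexposed), nᵢ = n₁ᵢ+n₀ᵢ.
Stratum 1 (Site A): n₁ = 379, n₀ = 419, n = 798; a·n₀/n = 295·419/798 = 154.8935; c·n₁/n = 192·379/798 = 91.1880
Stratum 2 (Site B): n₁ = 368, n₀ = 314, n = 682; a·n₀/n = 228·314/682 = 104.9736; c·n₁/n = 73·368/682 = 39.3900
RR_MH = (154.8935 + 104.9736) / (91.1880 + 39.3900) = 259.8671 / 130.5780 = 1.99013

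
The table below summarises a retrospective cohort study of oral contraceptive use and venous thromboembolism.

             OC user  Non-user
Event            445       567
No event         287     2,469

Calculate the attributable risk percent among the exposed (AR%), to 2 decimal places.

69.28

Reading the table with exposure as columns: a = 445 (OC user, case), b = 287 (OC user, non-case), c = 567 (Non-user, case), d = 2469.
Risk in exposed = 445/732 = 0.60792; risk in unexposed = 567/3036 = 0.18676.
RR = 0.60792/0.18676 = 3.25512
AR% = (RR − 1)/RR × 100 = (3.25512 − 1)/3.25512 × 100 = 69.2792%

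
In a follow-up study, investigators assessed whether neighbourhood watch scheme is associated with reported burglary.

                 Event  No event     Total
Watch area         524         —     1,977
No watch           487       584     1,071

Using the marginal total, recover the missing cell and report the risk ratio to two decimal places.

The missing cell is in the exposed row: 1977 − 524 = 1453.
So a = 524, b = 1453, c = 487, d = 584.
RR = [a/(a+b)] / [c/(c+d)] = (524/1977) / (487/1071) = 0.26505/0.45472 = 0.58289

0.58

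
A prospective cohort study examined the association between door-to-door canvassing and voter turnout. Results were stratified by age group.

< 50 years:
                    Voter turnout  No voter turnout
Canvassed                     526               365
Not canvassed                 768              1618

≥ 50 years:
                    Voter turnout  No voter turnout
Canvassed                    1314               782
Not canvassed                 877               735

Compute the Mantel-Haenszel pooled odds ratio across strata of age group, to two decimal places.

OR_MH = Σ(aᵢdᵢ/nᵢ) / Σ(bᵢcᵢ/nᵢ), where nᵢ is the stratum total.
Stratum 1 (< 50 years): n = 3277; a·d/n = 526·1618/3277 = 259.7095; b·c/n = 365·768/3277 = 85.5417
Stratum 2 (≥ 50 years): n = 3708; a·d/n = 1314·735/3708 = 260.4612; b·c/n = 782·877/3708 = 184.9552
OR_MH = (259.7095 + 260.4612) / (85.5417 + 184.9552) = 520.1707 / 270.4969 = 1.92302

1.92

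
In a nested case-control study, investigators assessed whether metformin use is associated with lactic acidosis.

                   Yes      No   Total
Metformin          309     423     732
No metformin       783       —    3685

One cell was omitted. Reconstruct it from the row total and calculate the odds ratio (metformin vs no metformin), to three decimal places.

2.707

The missing cell is in the unexposed row: 3685 − 783 = 2902.
So a = 309, b = 423, c = 783, d = 2902.
OR = (a·d)/(b·c) = (309 × 2902) / (423 × 783) = 896718 / 331209 = 2.70741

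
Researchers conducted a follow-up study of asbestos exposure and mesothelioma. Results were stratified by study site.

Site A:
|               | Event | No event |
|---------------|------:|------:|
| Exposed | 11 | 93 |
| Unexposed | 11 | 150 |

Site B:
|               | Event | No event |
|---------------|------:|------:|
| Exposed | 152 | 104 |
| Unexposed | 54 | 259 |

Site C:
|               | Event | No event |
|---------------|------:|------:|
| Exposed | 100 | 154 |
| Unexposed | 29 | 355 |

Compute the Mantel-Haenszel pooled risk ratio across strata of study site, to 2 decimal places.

3.75

RR_MH = Σ(aᵢ·n₀ᵢ/nᵢ) / Σ(cᵢ·n₁ᵢ/nᵢ), with n₁ᵢ = aᵢ+bᵢ (exposed), n₀ᵢ = cᵢ+dᵢ (unexposed), nᵢ = n₁ᵢ+n₀ᵢ.
Stratum 1 (Site A): n₁ = 104, n₀ = 161, n = 265; a·n₀/n = 11·161/265 = 6.6830; c·n₁/n = 11·104/265 = 4.3170
Stratum 2 (Site B): n₁ = 256, n₀ = 313, n = 569; a·n₀/n = 152·313/569 = 83.6134; c·n₁/n = 54·256/569 = 24.2953
Stratum 3 (Site C): n₁ = 254, n₀ = 384, n = 638; a·n₀/n = 100·384/638 = 60.1881; c·n₁/n = 29·254/638 = 11.5455
RR_MH = (6.6830 + 83.6134 + 60.1881) / (4.3170 + 24.2953 + 11.5455) = 150.4845 / 40.1577 = 3.74734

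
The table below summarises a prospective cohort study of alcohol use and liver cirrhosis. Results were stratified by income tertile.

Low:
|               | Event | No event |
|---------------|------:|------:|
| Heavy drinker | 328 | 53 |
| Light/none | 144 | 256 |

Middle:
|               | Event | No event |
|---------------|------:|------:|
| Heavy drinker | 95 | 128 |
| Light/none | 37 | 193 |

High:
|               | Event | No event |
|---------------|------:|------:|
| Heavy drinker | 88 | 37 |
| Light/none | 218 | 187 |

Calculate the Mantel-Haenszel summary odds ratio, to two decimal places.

OR_MH = Σ(aᵢdᵢ/nᵢ) / Σ(bᵢcᵢ/nᵢ), where nᵢ is the stratum total.
Stratum 1 (Low): n = 781; a·d/n = 328·256/781 = 107.5134; b·c/n = 53·144/781 = 9.7721
Stratum 2 (Middle): n = 453; a·d/n = 95·193/453 = 40.4746; b·c/n = 128·37/453 = 10.4547
Stratum 3 (High): n = 530; a·d/n = 88·187/530 = 31.0491; b·c/n = 37·218/530 = 15.2189
OR_MH = (107.5134 + 40.4746 + 31.0491) / (9.7721 + 10.4547 + 15.2189) = 179.0371 / 35.4457 = 5.05102

5.05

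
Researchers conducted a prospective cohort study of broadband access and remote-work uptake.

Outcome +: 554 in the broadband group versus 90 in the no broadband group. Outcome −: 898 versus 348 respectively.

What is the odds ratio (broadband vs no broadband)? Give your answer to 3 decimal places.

From the description: a = 554, b = 898, c = 90, d = 348.
OR = (a·d)/(b·c) = (554 × 348) / (898 × 90) = 192792 / 80820 = 2.38545
The odds of remote-work uptake are about 2.39 times as high in the broadband group.

2.385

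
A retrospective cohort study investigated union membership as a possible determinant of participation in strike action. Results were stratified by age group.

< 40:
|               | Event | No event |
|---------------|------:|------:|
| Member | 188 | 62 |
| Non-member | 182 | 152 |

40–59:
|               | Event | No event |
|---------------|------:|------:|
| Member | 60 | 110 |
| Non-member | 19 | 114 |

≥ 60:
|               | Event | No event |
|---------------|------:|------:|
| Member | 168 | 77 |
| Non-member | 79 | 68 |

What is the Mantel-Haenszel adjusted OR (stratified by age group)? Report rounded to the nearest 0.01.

2.41

OR_MH = Σ(aᵢdᵢ/nᵢ) / Σ(bᵢcᵢ/nᵢ), where nᵢ is the stratum total.
Stratum 1 (< 40): n = 584; a·d/n = 188·152/584 = 48.9315; b·c/n = 62·182/584 = 19.3219
Stratum 2 (40–59): n = 303; a·d/n = 60·114/303 = 22.5743; b·c/n = 110·19/303 = 6.8977
Stratum 3 (≥ 60): n = 392; a·d/n = 168·68/392 = 29.1429; b·c/n = 77·79/392 = 15.5179
OR_MH = (48.9315 + 22.5743 + 29.1429) / (19.3219 + 6.8977 + 15.5179) = 100.6486 / 41.7375 = 2.41147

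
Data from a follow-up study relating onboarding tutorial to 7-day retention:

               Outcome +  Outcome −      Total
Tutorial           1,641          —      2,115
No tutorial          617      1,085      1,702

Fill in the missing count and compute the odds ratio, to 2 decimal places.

The missing cell is in the exposed row: 2115 − 1641 = 474.
So a = 1641, b = 474, c = 617, d = 1085.
OR = (a·d)/(b·c) = (1641 × 1085) / (474 × 617) = 1780485 / 292458 = 6.08800

6.09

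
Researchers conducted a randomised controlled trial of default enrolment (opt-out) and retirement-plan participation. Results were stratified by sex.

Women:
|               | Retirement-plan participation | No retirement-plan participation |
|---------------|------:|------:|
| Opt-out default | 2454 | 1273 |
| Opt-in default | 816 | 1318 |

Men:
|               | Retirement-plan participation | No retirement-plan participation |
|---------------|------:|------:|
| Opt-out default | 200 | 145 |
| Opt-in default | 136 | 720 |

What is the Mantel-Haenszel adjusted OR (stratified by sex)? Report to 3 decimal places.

3.469

OR_MH = Σ(aᵢdᵢ/nᵢ) / Σ(bᵢcᵢ/nᵢ), where nᵢ is the stratum total.
Stratum 1 (Women): n = 5861; a·d/n = 2454·1318/5861 = 551.8464; b·c/n = 1273·816/5861 = 177.2339
Stratum 2 (Men): n = 1201; a·d/n = 200·720/1201 = 119.9001; b·c/n = 145·136/1201 = 16.4197
OR_MH = (551.8464 + 119.9001) / (177.2339 + 16.4197) = 671.7465 / 193.6536 = 3.46881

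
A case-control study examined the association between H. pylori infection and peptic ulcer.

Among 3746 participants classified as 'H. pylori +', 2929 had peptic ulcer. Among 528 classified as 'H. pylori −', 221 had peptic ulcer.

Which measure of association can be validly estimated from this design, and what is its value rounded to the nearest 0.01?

4.98

From the description: a = 2929, b = 817, c = 221, d = 307.
This is a case-control study: participants were sampled on outcome status, so risks in the source population cannot be estimated directly — relative risk is not valid here. The odds ratio is the appropriate measure.
OR = (a·d)/(b·c) = (2929 × 307) / (817 × 221) = 899203 / 180557 = 4.98016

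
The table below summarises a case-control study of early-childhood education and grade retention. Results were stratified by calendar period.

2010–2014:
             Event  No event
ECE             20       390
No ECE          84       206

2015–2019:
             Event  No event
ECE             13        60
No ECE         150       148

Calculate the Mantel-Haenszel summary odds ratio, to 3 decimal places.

0.156

OR_MH = Σ(aᵢdᵢ/nᵢ) / Σ(bᵢcᵢ/nᵢ), where nᵢ is the stratum total.
Stratum 1 (2010–2014): n = 700; a·d/n = 20·206/700 = 5.8857; b·c/n = 390·84/700 = 46.8000
Stratum 2 (2015–2019): n = 371; a·d/n = 13·148/371 = 5.1860; b·c/n = 60·150/371 = 24.2588
OR_MH = (5.8857 + 5.1860) / (46.8000 + 24.2588) = 11.0717 / 71.0588 = 0.15581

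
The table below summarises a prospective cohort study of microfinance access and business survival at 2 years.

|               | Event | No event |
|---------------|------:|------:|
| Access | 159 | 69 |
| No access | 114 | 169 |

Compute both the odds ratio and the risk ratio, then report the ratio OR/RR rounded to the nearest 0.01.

Cells: a = 159, b = 69, c = 114, d = 169.
OR = (159·169)/(69·114) = 26871/7866 = 3.41609
Risk in exposed = 159/228 = 0.69737; risk in unexposed = 114/283 = 0.40283; RR = 1.73119
OR/RR = 3.41609 / 1.73119 = 1.97327
The outcome is not rare, so the OR lies further from 1 than the RR.

1.97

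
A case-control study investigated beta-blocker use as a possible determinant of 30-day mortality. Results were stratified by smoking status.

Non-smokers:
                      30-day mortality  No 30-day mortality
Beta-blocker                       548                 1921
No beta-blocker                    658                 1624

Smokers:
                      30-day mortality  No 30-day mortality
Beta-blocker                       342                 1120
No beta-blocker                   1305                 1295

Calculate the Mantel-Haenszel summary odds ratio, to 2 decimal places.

OR_MH = Σ(aᵢdᵢ/nᵢ) / Σ(bᵢcᵢ/nᵢ), where nᵢ is the stratum total.
Stratum 1 (Non-smokers): n = 4751; a·d/n = 548·1624/4751 = 187.3189; b·c/n = 1921·658/4751 = 266.0530
Stratum 2 (Smokers): n = 4062; a·d/n = 342·1295/4062 = 109.0325; b·c/n = 1120·1305/4062 = 359.8227
OR_MH = (187.3189 + 109.0325) / (266.0530 + 359.8227) = 296.3514 / 625.8758 = 0.47350

0.47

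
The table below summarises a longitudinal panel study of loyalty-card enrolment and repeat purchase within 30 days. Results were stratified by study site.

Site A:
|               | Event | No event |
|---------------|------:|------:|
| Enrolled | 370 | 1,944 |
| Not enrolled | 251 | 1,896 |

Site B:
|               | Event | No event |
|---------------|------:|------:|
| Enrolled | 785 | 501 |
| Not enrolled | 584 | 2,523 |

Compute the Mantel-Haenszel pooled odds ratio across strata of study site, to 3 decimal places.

OR_MH = Σ(aᵢdᵢ/nᵢ) / Σ(bᵢcᵢ/nᵢ), where nᵢ is the stratum total.
Stratum 1 (Site A): n = 4461; a·d/n = 370·1896/4461 = 157.2562; b·c/n = 1944·251/4461 = 109.3800
Stratum 2 (Site B): n = 4393; a·d/n = 785·2523/4393 = 450.8434; b·c/n = 501·584/4393 = 66.6023
OR_MH = (157.2562 + 450.8434) / (109.3800 + 66.6023) = 608.0996 / 175.9823 = 3.45546

3.455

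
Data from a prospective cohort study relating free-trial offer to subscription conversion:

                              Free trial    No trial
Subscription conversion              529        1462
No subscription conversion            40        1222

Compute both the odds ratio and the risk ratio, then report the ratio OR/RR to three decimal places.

6.477

Reading the table with exposure as columns: a = 529 (Free trial, case), b = 40 (Free trial, non-case), c = 1462 (No trial, case), d = 1222.
OR = (529·1222)/(40·1462) = 646438/58480 = 11.05400
Risk in exposed = 529/569 = 0.92970; risk in unexposed = 1462/2684 = 0.54471; RR = 1.70678
OR/RR = 11.05400 / 1.70678 = 6.47651
The outcome is not rare, so the OR lies further from 1 than the RR.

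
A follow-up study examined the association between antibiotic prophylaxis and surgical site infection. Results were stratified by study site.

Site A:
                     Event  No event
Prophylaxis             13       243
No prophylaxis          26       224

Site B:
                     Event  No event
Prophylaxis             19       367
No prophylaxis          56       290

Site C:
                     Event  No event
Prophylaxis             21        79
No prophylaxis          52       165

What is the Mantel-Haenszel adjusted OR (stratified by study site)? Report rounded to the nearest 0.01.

0.45

OR_MH = Σ(aᵢdᵢ/nᵢ) / Σ(bᵢcᵢ/nᵢ), where nᵢ is the stratum total.
Stratum 1 (Site A): n = 506; a·d/n = 13·224/506 = 5.7549; b·c/n = 243·26/506 = 12.4862
Stratum 2 (Site B): n = 732; a·d/n = 19·290/732 = 7.5273; b·c/n = 367·56/732 = 28.0765
Stratum 3 (Site C): n = 317; a·d/n = 21·165/317 = 10.9306; b·c/n = 79·52/317 = 12.9590
OR_MH = (5.7549 + 7.5273 + 10.9306) / (12.4862 + 28.0765 + 12.9590) = 24.2129 / 53.5217 = 0.45239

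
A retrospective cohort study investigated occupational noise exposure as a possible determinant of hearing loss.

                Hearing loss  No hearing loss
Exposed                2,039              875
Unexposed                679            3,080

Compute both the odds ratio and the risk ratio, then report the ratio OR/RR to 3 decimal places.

2.729

Cells: a = 2039, b = 875, c = 679, d = 3080.
OR = (2039·3080)/(875·679) = 6280120/594125 = 10.57037
Risk in exposed = 2039/2914 = 0.69973; risk in unexposed = 679/3759 = 0.18063; RR = 3.87374
OR/RR = 10.57037 / 3.87374 = 2.72873
The outcome is not rare, so the OR lies further from 1 than the RR.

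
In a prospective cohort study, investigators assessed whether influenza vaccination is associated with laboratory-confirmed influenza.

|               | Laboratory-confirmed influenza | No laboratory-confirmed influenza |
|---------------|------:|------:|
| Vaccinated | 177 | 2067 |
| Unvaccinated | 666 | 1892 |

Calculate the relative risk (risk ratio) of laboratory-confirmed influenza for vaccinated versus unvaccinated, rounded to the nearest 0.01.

0.30

Cells: a = 177, b = 2067, c = 666, d = 1892.
Risk in exposed = 177/2244 = 0.07888; risk in unexposed = 666/2558 = 0.26036.
RR = 0.07888 / 0.26036 = 0.30295
The risk is 70% lower among the exposed than among the unexposed.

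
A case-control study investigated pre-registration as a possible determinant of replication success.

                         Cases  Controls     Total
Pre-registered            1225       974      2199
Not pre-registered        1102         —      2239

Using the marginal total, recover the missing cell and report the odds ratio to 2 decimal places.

The missing cell is in the unexposed row: 2239 − 1102 = 1137.
So a = 1225, b = 974, c = 1102, d = 1137.
OR = (a·d)/(b·c) = (1225 × 1137) / (974 × 1102) = 1392825 / 1073348 = 1.29765

1.30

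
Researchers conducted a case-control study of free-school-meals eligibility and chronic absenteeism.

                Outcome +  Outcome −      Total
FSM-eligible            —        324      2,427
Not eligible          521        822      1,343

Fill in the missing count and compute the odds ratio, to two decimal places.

The missing cell is in the exposed row: 2427 − 324 = 2103.
So a = 2103, b = 324, c = 521, d = 822.
OR = (a·d)/(b·c) = (2103 × 822) / (324 × 521) = 1728666 / 168804 = 10.24067

10.24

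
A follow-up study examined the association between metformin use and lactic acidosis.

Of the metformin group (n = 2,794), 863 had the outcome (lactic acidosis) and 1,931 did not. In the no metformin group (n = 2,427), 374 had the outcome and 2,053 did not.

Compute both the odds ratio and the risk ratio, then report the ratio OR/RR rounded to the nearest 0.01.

1.22

From the description: a = 863, b = 1931, c = 374, d = 2053.
OR = (863·2053)/(1931·374) = 1771739/722194 = 2.45327
Risk in exposed = 863/2794 = 0.30888; risk in unexposed = 374/2427 = 0.15410; RR = 2.00439
OR/RR = 2.45327 / 2.00439 = 1.22395
The outcome is not rare, so the OR lies further from 1 than the RR.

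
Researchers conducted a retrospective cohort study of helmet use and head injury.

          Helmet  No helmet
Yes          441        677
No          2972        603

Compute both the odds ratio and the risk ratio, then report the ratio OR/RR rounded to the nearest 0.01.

Reading the table with exposure as columns: a = 441 (Helmet, case), b = 2972 (Helmet, non-case), c = 677 (No helmet, case), d = 603.
OR = (441·603)/(2972·677) = 265923/2012044 = 0.13217
Risk in exposed = 441/3413 = 0.12921; risk in unexposed = 677/1280 = 0.52891; RR = 0.24430
OR/RR = 0.13217 / 0.24430 = 0.54100
The outcome is not rare, so the OR lies further from 1 than the RR.

0.54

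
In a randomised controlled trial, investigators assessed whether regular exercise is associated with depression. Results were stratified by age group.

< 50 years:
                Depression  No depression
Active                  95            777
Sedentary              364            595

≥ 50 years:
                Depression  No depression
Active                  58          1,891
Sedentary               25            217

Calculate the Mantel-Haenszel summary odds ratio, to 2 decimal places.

0.21

OR_MH = Σ(aᵢdᵢ/nᵢ) / Σ(bᵢcᵢ/nᵢ), where nᵢ is the stratum total.
Stratum 1 (< 50 years): n = 1831; a·d/n = 95·595/1831 = 30.8711; b·c/n = 777·364/1831 = 154.4664
Stratum 2 (≥ 50 years): n = 2191; a·d/n = 58·217/2191 = 5.7444; b·c/n = 1891·25/2191 = 21.5769
OR_MH = (30.8711 + 5.7444) / (154.4664 + 21.5769) = 36.6155 / 176.0433 = 0.20799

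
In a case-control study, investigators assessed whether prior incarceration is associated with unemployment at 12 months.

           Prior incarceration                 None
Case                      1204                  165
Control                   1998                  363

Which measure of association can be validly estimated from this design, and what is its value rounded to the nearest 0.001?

Reading the table with exposure as columns: a = 1204 (Prior incarceration, case), b = 1998 (Prior incarceration, non-case), c = 165 (None, case), d = 363.
This is a case-control study: participants were sampled on outcome status, so risks in the source population cannot be estimated directly — relative risk is not valid here. The odds ratio is the appropriate measure.
OR = (a·d)/(b·c) = (1204 × 363) / (1998 × 165) = 437052 / 329670 = 1.32573

1.326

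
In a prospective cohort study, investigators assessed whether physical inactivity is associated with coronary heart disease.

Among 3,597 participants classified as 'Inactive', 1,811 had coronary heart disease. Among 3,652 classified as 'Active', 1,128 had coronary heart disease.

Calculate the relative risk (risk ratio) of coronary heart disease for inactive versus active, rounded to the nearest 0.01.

1.63

From the description: a = 1811, b = 1786, c = 1128, d = 2524.
Risk in exposed = 1811/3597 = 0.50348; risk in unexposed = 1128/3652 = 0.30887.
RR = 0.50348 / 0.30887 = 1.63005
The risk among the exposed is 1.63 times that among the unexposed.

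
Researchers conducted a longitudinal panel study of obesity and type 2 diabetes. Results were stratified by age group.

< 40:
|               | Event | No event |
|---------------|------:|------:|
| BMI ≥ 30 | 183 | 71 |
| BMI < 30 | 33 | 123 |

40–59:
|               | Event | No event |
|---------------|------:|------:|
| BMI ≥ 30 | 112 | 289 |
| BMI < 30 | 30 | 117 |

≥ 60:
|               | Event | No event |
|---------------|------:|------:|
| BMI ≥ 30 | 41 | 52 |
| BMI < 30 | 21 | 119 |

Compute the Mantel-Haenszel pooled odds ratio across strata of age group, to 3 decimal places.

OR_MH = Σ(aᵢdᵢ/nᵢ) / Σ(bᵢcᵢ/nᵢ), where nᵢ is the stratum total.
Stratum 1 (< 40): n = 410; a·d/n = 183·123/410 = 54.9000; b·c/n = 71·33/410 = 5.7146
Stratum 2 (40–59): n = 548; a·d/n = 112·117/548 = 23.9124; b·c/n = 289·30/548 = 15.8212
Stratum 3 (≥ 60): n = 233; a·d/n = 41·119/233 = 20.9399; b·c/n = 52·21/233 = 4.6867
OR_MH = (54.9000 + 23.9124 + 20.9399) / (5.7146 + 15.8212 + 4.6867) = 99.7523 / 26.2225 = 3.80407

3.804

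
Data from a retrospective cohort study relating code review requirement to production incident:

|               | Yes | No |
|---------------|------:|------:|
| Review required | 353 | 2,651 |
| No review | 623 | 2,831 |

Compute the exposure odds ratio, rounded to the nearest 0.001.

Cells: a = 353, b = 2651, c = 623, d = 2831.
OR = (a·d)/(b·c) = (353 × 2831) / (2651 × 623) = 999343 / 1651573 = 0.60509
Exposure is associated with lower odds of production incident (OR = 0.61 < 1).

0.605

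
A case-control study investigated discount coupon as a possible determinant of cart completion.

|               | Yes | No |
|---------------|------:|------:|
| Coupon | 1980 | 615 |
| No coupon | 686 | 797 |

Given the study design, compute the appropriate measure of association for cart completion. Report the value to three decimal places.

3.740

Cells: a = 1980, b = 615, c = 686, d = 797.
This is a case-control study: participants were sampled on outcome status, so risks in the source population cannot be estimated directly — relative risk is not valid here. The odds ratio is the appropriate measure.
OR = (a·d)/(b·c) = (1980 × 797) / (615 × 686) = 1578060 / 421890 = 3.74045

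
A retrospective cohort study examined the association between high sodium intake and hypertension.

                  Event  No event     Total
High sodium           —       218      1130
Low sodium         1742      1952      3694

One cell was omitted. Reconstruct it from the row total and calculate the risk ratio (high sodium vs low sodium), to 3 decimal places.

1.711

The missing cell is in the exposed row: 1130 − 218 = 912.
So a = 912, b = 218, c = 1742, d = 1952.
RR = [a/(a+b)] / [c/(c+d)] = (912/1130) / (1742/3694) = 0.80708/0.47158 = 1.71145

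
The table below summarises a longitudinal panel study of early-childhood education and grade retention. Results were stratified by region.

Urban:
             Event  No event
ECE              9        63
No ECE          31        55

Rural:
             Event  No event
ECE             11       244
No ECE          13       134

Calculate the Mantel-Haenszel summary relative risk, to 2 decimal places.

0.40

RR_MH = Σ(aᵢ·n₀ᵢ/nᵢ) / Σ(cᵢ·n₁ᵢ/nᵢ), with n₁ᵢ = aᵢ+bᵢ (exposed), n₀ᵢ = cᵢ+dᵢ (unexposed), nᵢ = n₁ᵢ+n₀ᵢ.
Stratum 1 (Urban): n₁ = 72, n₀ = 86, n = 158; a·n₀/n = 9·86/158 = 4.8987; c·n₁/n = 31·72/158 = 14.1266
Stratum 2 (Rural): n₁ = 255, n₀ = 147, n = 402; a·n₀/n = 11·147/402 = 4.0224; c·n₁/n = 13·255/402 = 8.2463
RR_MH = (4.8987 + 4.0224) / (14.1266 + 8.2463) = 8.9211 / 22.3729 = 0.39875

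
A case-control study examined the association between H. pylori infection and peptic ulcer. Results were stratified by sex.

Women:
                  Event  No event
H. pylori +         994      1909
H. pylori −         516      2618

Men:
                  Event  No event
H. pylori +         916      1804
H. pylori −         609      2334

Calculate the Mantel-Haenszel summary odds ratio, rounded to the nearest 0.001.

2.264

OR_MH = Σ(aᵢdᵢ/nᵢ) / Σ(bᵢcᵢ/nᵢ), where nᵢ is the stratum total.
Stratum 1 (Women): n = 6037; a·d/n = 994·2618/6037 = 431.0571; b·c/n = 1909·516/6037 = 163.1678
Stratum 2 (Men): n = 5663; a·d/n = 916·2334/5663 = 377.5285; b·c/n = 1804·609/5663 = 194.0025
OR_MH = (431.0571 + 377.5285) / (163.1678 + 194.0025) = 808.5857 / 357.1703 = 2.26387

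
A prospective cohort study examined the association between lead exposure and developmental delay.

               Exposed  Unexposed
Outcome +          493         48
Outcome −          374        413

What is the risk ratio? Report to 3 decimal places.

5.461

Reading the table with exposure as columns: a = 493 (Exposed, case), b = 374 (Exposed, non-case), c = 48 (Unexposed, case), d = 413.
Risk in exposed = 493/867 = 0.56863; risk in unexposed = 48/461 = 0.10412.
RR = 0.56863 / 0.10412 = 5.46119
The risk among the exposed is 5.46 times that among the unexposed.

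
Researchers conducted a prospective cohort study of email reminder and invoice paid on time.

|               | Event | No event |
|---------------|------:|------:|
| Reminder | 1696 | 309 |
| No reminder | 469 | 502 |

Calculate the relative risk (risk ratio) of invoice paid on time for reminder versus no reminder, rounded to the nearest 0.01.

1.75

Cells: a = 1696, b = 309, c = 469, d = 502.
Risk in exposed = 1696/2005 = 0.84589; risk in unexposed = 469/971 = 0.48301.
RR = 0.84589 / 0.48301 = 1.75129
The risk among the exposed is 1.75 times that among the unexposed.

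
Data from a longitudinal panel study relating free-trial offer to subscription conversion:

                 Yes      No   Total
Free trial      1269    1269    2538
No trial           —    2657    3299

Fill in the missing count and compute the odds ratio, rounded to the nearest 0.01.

4.14

The missing cell is in the unexposed row: 3299 − 2657 = 642.
So a = 1269, b = 1269, c = 642, d = 2657.
OR = (a·d)/(b·c) = (1269 × 2657) / (1269 × 642) = 3371733 / 814698 = 4.13863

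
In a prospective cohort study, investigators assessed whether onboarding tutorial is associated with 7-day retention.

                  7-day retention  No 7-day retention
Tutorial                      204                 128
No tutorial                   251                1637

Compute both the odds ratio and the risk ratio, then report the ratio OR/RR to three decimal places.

2.249

Cells: a = 204, b = 128, c = 251, d = 1637.
OR = (204·1637)/(128·251) = 333948/32128 = 10.39430
Risk in exposed = 204/332 = 0.61446; risk in unexposed = 251/1888 = 0.13294; RR = 4.62190
OR/RR = 10.39430 / 4.62190 = 2.24892
The outcome is not rare, so the OR lies further from 1 than the RR.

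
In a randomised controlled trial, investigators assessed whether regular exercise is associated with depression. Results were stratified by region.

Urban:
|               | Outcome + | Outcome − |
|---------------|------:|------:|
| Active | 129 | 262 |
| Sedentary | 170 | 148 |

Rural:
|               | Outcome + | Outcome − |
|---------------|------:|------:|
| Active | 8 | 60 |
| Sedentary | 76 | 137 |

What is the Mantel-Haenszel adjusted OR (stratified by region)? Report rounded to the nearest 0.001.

OR_MH = Σ(aᵢdᵢ/nᵢ) / Σ(bᵢcᵢ/nᵢ), where nᵢ is the stratum total.
Stratum 1 (Urban): n = 709; a·d/n = 129·148/709 = 26.9281; b·c/n = 262·170/709 = 62.8209
Stratum 2 (Rural): n = 281; a·d/n = 8·137/281 = 3.9004; b·c/n = 60·76/281 = 16.2278
OR_MH = (26.9281 + 3.9004) / (62.8209 + 16.2278) = 30.8284 / 79.0486 = 0.38999

0.390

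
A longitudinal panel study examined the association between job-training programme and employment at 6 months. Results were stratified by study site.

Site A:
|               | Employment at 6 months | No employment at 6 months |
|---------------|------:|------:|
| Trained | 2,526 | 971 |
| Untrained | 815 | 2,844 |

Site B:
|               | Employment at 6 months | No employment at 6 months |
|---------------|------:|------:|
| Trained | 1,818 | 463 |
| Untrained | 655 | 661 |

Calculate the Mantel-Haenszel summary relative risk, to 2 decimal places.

2.40

RR_MH = Σ(aᵢ·n₀ᵢ/nᵢ) / Σ(cᵢ·n₁ᵢ/nᵢ), with n₁ᵢ = aᵢ+bᵢ (exposed), n₀ᵢ = cᵢ+dᵢ (unexposed), nᵢ = n₁ᵢ+n₀ᵢ.
Stratum 1 (Site A): n₁ = 3497, n₀ = 3659, n = 7156; a·n₀/n = 2526·3659/7156 = 1291.5922; c·n₁/n = 815·3497/7156 = 398.2749
Stratum 2 (Site B): n₁ = 2281, n₀ = 1316, n = 3597; a·n₀/n = 1818·1316/3597 = 665.1343; c·n₁/n = 655·2281/3597 = 415.3614
RR_MH = (1291.5922 + 665.1343) / (398.2749 + 415.3614) = 1956.7265 / 813.6363 = 2.40492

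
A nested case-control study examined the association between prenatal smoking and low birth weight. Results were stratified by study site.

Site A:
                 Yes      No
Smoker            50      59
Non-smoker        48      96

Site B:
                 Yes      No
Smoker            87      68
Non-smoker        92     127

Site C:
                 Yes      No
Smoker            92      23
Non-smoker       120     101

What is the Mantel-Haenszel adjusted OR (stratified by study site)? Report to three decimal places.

2.108

OR_MH = Σ(aᵢdᵢ/nᵢ) / Σ(bᵢcᵢ/nᵢ), where nᵢ is the stratum total.
Stratum 1 (Site A): n = 253; a·d/n = 50·96/253 = 18.9723; b·c/n = 59·48/253 = 11.1937
Stratum 2 (Site B): n = 374; a·d/n = 87·127/374 = 29.5428; b·c/n = 68·92/374 = 16.7273
Stratum 3 (Site C): n = 336; a·d/n = 92·101/336 = 27.6548; b·c/n = 23·120/336 = 8.2143
OR_MH = (18.9723 + 29.5428 + 27.6548) / (11.1937 + 16.7273 + 8.2143) = 76.1699 / 36.1352 = 2.10791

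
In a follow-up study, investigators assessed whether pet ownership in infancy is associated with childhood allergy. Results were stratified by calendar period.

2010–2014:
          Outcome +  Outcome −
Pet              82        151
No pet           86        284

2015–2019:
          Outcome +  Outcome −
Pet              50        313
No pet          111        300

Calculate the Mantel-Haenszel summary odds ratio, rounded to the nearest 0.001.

OR_MH = Σ(aᵢdᵢ/nᵢ) / Σ(bᵢcᵢ/nᵢ), where nᵢ is the stratum total.
Stratum 1 (2010–2014): n = 603; a·d/n = 82·284/603 = 38.6202; b·c/n = 151·86/603 = 21.5357
Stratum 2 (2015–2019): n = 774; a·d/n = 50·300/774 = 19.3798; b·c/n = 313·111/774 = 44.8876
OR_MH = (38.6202 + 19.3798) / (21.5357 + 44.8876) = 58.0001 / 66.4233 = 0.87319

0.873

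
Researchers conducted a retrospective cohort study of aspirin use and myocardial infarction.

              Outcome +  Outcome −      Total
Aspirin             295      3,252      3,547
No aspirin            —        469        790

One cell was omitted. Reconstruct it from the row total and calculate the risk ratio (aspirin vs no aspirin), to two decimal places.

The missing cell is in the unexposed row: 790 − 469 = 321.
So a = 295, b = 3252, c = 321, d = 469.
RR = [a/(a+b)] / [c/(c+d)] = (295/3547) / (321/790) = 0.08317/0.40633 = 0.20468

0.20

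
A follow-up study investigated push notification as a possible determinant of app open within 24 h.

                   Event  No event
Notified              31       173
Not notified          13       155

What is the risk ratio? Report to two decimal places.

1.96

Cells: a = 31, b = 173, c = 13, d = 155.
Risk in exposed = 31/204 = 0.15196; risk in unexposed = 13/168 = 0.07738.
RR = 0.15196 / 0.07738 = 1.96380
The risk among the exposed is 1.96 times that among the unexposed.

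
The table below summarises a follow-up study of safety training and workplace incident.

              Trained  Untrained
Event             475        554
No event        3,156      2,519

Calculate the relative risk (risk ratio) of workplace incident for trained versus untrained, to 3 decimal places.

Reading the table with exposure as columns: a = 475 (Trained, case), b = 3156 (Trained, non-case), c = 554 (Untrained, case), d = 2519.
Risk in exposed = 475/3631 = 0.13082; risk in unexposed = 554/3073 = 0.18028.
RR = 0.13082 / 0.18028 = 0.72564
The risk is 27% lower among the exposed than among the unexposed.

0.726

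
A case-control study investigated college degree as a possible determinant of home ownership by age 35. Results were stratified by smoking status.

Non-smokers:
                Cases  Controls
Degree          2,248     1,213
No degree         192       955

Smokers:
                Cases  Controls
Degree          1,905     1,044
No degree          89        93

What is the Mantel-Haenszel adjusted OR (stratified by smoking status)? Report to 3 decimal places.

OR_MH = Σ(aᵢdᵢ/nᵢ) / Σ(bᵢcᵢ/nᵢ), where nᵢ is the stratum total.
Stratum 1 (Non-smokers): n = 4608; a·d/n = 2248·955/4608 = 465.8941; b·c/n = 1213·192/4608 = 50.5417
Stratum 2 (Smokers): n = 3131; a·d/n = 1905·93/3131 = 56.5842; b·c/n = 1044·89/3131 = 29.6761
OR_MH = (465.8941 + 56.5842) / (50.5417 + 29.6761) = 522.4783 / 80.2178 = 6.51325

6.513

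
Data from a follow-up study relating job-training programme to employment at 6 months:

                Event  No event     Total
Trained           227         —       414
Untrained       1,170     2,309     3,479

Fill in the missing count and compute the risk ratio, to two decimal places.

1.63

The missing cell is in the exposed row: 414 − 227 = 187.
So a = 227, b = 187, c = 1170, d = 2309.
RR = [a/(a+b)] / [c/(c+d)] = (227/414) / (1170/3479) = 0.54831/0.33630 = 1.63040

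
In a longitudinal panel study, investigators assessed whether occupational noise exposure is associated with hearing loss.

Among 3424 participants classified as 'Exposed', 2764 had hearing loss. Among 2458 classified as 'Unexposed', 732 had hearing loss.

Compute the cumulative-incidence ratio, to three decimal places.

From the description: a = 2764, b = 660, c = 732, d = 1726.
Risk in exposed = 2764/3424 = 0.80724; risk in unexposed = 732/2458 = 0.29780.
RR = 0.80724 / 0.29780 = 2.71066
The risk among the exposed is 2.71 times that among the unexposed.

2.711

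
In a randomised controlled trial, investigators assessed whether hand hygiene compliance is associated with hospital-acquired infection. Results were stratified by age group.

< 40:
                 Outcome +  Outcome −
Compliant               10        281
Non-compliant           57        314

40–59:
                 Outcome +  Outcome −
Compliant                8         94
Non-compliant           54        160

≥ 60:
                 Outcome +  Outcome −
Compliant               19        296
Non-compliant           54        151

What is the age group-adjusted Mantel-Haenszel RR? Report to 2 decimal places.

RR_MH = Σ(aᵢ·n₀ᵢ/nᵢ) / Σ(cᵢ·n₁ᵢ/nᵢ), with n₁ᵢ = aᵢ+bᵢ (exposed), n₀ᵢ = cᵢ+dᵢ (unexposed), nᵢ = n₁ᵢ+n₀ᵢ.
Stratum 1 (< 40): n₁ = 291, n₀ = 371, n = 662; a·n₀/n = 10·371/662 = 5.6042; c·n₁/n = 57·291/662 = 25.0559
Stratum 2 (40–59): n₁ = 102, n₀ = 214, n = 316; a·n₀/n = 8·214/316 = 5.4177; c·n₁/n = 54·102/316 = 17.4304
Stratum 3 (≥ 60): n₁ = 315, n₀ = 205, n = 520; a·n₀/n = 19·205/520 = 7.4904; c·n₁/n = 54·315/520 = 32.7115
RR_MH = (5.6042 + 5.4177 + 7.4904) / (25.0559 + 17.4304 + 32.7115) = 18.5123 / 75.1978 = 0.24618

0.25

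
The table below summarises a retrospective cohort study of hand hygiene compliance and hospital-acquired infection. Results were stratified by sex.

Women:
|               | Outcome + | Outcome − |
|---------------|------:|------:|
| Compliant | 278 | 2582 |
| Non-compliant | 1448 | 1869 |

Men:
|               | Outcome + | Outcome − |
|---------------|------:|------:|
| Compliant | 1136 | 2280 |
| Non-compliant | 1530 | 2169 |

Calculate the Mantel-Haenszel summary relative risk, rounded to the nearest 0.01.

0.53

RR_MH = Σ(aᵢ·n₀ᵢ/nᵢ) / Σ(cᵢ·n₁ᵢ/nᵢ), with n₁ᵢ = aᵢ+bᵢ (exposed), n₀ᵢ = cᵢ+dᵢ (unexposed), nᵢ = n₁ᵢ+n₀ᵢ.
Stratum 1 (Women): n₁ = 2860, n₀ = 3317, n = 6177; a·n₀/n = 278·3317/6177 = 149.2838; c·n₁/n = 1448·2860/6177 = 670.4355
Stratum 2 (Men): n₁ = 3416, n₀ = 3699, n = 7115; a·n₀/n = 1136·3699/7115 = 590.5923; c·n₁/n = 1530·3416/7115 = 734.5720
RR_MH = (149.2838 + 590.5923) / (670.4355 + 734.5720) = 739.8761 / 1405.0075 = 0.52660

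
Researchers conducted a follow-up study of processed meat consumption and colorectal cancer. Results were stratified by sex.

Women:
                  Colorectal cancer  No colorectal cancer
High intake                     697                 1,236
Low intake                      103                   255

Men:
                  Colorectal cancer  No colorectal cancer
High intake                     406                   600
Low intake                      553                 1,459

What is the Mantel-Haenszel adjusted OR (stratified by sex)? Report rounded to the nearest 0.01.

OR_MH = Σ(aᵢdᵢ/nᵢ) / Σ(bᵢcᵢ/nᵢ), where nᵢ is the stratum total.
Stratum 1 (Women): n = 2291; a·d/n = 697·255/2291 = 77.5797; b·c/n = 1236·103/2291 = 55.5687
Stratum 2 (Men): n = 3018; a·d/n = 406·1459/3018 = 196.2737; b·c/n = 600·553/3018 = 109.9404
OR_MH = (77.5797 + 196.2737) / (55.5687 + 109.9404) = 273.8534 / 165.5091 = 1.65461

1.65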